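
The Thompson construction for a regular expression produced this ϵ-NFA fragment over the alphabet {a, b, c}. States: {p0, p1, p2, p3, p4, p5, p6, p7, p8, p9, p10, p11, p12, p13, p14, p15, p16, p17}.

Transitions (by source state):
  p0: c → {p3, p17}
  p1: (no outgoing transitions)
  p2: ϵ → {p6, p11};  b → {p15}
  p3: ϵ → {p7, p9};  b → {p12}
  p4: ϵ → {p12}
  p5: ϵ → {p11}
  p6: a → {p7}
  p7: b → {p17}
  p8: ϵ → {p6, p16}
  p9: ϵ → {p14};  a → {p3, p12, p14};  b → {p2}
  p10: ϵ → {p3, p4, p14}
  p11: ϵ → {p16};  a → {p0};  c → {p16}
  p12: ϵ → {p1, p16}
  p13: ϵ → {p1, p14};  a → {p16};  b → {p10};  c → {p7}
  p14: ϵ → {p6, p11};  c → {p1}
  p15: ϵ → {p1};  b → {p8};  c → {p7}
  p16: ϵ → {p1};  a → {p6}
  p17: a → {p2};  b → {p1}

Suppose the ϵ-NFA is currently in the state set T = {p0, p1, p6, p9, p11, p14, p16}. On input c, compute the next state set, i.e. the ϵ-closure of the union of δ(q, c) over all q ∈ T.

p0 on c → {p3, p17}.
p11 on c → {p16}.
p14 on c → {p1}.
No c-transition from p1, p6, p9, p16.
Union after reading c: {p1, p3, p16, p17}.
Now take the ϵ-closure:
From p3 via ϵ: add p7, p9.
From p9 via ϵ: add p14.
From p14 via ϵ: add p6, p11.
No new states can be added; the closed set is {p1, p3, p6, p7, p9, p11, p14, p16, p17}.

{p1, p3, p6, p7, p9, p11, p14, p16, p17}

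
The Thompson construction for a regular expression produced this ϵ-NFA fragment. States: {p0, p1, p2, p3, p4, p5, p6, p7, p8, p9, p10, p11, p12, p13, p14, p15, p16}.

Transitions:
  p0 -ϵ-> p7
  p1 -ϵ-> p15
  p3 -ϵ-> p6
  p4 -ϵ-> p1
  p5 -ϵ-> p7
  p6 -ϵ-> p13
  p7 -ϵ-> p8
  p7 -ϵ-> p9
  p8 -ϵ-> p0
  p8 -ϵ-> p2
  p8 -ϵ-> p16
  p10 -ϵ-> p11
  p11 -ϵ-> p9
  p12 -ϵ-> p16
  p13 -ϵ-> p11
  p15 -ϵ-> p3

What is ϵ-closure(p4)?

Start with {p4}.
From p4 via ϵ: add p1.
From p1 via ϵ: add p15.
From p15 via ϵ: add p3.
From p3 via ϵ: add p6.
From p6 via ϵ: add p13.
From p13 via ϵ: add p11.
From p11 via ϵ: add p9.
No new states can be added; the closed set is {p1, p3, p4, p6, p9, p11, p13, p15}.

{p1, p3, p4, p6, p9, p11, p13, p15}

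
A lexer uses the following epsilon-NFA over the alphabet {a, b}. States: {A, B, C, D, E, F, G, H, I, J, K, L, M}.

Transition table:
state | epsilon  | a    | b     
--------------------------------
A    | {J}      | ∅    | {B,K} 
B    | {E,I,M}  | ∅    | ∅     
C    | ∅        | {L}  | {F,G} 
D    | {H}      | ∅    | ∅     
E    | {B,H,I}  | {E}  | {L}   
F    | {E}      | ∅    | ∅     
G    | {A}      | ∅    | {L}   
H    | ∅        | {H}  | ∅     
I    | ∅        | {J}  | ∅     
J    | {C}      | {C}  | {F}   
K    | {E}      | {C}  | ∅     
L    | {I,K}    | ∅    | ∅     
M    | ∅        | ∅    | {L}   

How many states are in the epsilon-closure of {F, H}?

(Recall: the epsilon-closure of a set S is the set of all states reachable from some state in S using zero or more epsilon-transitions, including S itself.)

6

Start with {F, H}.
From F via epsilon: add E.
From E via epsilon: add B, I.
From B via epsilon: add M.
epsilon-closure = {B, E, F, H, I, M}, which has 6 states.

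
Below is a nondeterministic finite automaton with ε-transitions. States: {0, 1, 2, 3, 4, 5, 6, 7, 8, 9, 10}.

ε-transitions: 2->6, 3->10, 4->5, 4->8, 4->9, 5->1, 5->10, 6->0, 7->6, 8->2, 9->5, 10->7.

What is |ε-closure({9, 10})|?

Start with {9, 10}.
From 9 via ε: add 5.
From 10 via ε: add 7.
From 5 via ε: add 1.
From 7 via ε: add 6.
From 6 via ε: add 0.
ε-closure = {0, 1, 5, 6, 7, 9, 10}, which has 7 states.

7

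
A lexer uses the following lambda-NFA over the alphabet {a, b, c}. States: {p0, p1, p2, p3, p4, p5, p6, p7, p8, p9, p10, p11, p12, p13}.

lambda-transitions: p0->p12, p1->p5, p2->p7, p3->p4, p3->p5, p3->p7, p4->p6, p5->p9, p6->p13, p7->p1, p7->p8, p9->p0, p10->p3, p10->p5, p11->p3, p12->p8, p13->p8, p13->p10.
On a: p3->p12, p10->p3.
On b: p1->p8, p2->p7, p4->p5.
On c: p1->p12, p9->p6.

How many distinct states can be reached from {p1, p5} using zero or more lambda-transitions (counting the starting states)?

6

Start with {p1, p5}.
From p5 via lambda: add p9.
From p9 via lambda: add p0.
From p0 via lambda: add p12.
From p12 via lambda: add p8.
lambda-closure = {p0, p1, p5, p8, p9, p12}, which has 6 states.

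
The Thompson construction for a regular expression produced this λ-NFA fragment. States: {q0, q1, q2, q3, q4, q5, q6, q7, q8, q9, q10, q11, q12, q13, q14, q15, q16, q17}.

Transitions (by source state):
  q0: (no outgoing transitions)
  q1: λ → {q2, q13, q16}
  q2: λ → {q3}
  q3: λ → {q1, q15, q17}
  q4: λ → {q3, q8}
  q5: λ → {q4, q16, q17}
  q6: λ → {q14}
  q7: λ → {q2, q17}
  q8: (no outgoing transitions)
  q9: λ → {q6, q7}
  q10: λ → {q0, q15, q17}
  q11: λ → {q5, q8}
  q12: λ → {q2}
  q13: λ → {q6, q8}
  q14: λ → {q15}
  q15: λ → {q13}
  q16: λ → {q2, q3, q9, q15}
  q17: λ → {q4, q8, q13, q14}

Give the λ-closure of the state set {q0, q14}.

{q0, q6, q8, q13, q14, q15}

Start with {q0, q14}.
From q14 via λ: add q15.
From q15 via λ: add q13.
From q13 via λ: add q6, q8.
No new states can be added; the closed set is {q0, q6, q8, q13, q14, q15}.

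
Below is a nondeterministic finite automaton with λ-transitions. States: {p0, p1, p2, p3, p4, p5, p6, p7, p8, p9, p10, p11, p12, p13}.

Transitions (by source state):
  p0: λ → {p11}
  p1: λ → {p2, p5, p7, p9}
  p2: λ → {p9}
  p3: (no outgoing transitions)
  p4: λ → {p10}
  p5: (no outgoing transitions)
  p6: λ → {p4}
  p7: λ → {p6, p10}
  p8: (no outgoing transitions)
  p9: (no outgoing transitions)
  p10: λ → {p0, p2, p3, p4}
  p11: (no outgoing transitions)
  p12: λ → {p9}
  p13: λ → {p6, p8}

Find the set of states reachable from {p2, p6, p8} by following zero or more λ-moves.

{p0, p2, p3, p4, p6, p8, p9, p10, p11}

Start with {p2, p6, p8}.
From p2 via λ: add p9.
From p6 via λ: add p4.
From p4 via λ: add p10.
From p10 via λ: add p0, p3.
From p0 via λ: add p11.
No new states can be added; the closed set is {p0, p2, p3, p4, p6, p8, p9, p10, p11}.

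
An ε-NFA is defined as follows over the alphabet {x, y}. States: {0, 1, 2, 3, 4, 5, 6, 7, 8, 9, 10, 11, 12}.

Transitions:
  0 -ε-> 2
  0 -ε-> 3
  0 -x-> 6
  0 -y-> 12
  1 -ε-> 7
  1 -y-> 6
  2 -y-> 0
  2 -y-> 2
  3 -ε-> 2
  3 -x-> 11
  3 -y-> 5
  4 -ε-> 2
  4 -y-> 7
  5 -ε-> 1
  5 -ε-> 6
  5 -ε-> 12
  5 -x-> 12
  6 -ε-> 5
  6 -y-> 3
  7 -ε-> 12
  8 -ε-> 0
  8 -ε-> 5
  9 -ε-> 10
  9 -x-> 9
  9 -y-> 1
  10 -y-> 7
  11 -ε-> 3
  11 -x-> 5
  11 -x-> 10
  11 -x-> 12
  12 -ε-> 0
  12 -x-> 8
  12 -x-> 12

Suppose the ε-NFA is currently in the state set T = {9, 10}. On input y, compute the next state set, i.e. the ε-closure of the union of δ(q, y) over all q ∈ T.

{0, 1, 2, 3, 7, 12}

9 on y → {1}.
10 on y → {7}.
Union after reading y: {1, 7}.
Now take the ε-closure:
From 7 via ε: add 12.
From 12 via ε: add 0.
From 0 via ε: add 2, 3.
No new states can be added; the closed set is {0, 1, 2, 3, 7, 12}.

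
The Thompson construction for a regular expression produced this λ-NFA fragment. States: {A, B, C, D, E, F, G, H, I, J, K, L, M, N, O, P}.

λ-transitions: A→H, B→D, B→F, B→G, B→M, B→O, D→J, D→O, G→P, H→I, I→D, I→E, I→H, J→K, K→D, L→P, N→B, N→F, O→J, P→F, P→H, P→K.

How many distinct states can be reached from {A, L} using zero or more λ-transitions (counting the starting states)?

Start with {A, L}.
From A via λ: add H.
From L via λ: add P.
From H via λ: add I.
From P via λ: add F, K.
From I via λ: add D, E.
From D via λ: add J, O.
λ-closure = {A, D, E, F, H, I, J, K, L, O, P}, which has 11 states.

11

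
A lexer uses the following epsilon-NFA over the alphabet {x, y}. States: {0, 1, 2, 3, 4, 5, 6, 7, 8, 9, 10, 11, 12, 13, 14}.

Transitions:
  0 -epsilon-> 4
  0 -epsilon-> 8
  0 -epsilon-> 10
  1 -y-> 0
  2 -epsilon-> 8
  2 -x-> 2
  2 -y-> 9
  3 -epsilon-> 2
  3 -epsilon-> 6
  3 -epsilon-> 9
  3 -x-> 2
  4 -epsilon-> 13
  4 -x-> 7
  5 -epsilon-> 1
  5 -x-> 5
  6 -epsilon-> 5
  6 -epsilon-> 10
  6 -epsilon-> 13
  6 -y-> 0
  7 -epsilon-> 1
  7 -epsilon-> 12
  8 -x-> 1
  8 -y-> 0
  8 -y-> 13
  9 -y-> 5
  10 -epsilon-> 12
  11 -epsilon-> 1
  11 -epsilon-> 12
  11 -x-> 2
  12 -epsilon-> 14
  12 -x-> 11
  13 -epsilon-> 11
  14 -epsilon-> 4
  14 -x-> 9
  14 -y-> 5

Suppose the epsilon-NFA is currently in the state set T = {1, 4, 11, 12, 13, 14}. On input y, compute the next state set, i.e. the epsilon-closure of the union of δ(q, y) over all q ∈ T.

1 on y → {0}.
14 on y → {5}.
No y-transition from 4, 11, 12, 13.
Union after reading y: {0, 5}.
Now take the epsilon-closure:
From 0 via epsilon: add 4, 8, 10.
From 5 via epsilon: add 1.
From 4 via epsilon: add 13.
From 10 via epsilon: add 12.
From 12 via epsilon: add 14.
From 13 via epsilon: add 11.
No new states can be added; the closed set is {0, 1, 4, 5, 8, 10, 11, 12, 13, 14}.

{0, 1, 4, 5, 8, 10, 11, 12, 13, 14}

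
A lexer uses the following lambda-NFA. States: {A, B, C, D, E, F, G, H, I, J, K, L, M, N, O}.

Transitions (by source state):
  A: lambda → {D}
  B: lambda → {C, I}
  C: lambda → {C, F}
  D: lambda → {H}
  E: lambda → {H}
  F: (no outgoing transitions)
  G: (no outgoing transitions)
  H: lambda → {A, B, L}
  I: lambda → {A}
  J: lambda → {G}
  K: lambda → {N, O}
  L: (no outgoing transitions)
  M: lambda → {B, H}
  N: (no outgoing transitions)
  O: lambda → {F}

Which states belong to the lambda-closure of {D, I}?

{A, B, C, D, F, H, I, L}

Start with {D, I}.
From D via lambda: add H.
From I via lambda: add A.
From H via lambda: add B, L.
From B via lambda: add C.
From C via lambda: add F.
No new states can be added; the closed set is {A, B, C, D, F, H, I, L}.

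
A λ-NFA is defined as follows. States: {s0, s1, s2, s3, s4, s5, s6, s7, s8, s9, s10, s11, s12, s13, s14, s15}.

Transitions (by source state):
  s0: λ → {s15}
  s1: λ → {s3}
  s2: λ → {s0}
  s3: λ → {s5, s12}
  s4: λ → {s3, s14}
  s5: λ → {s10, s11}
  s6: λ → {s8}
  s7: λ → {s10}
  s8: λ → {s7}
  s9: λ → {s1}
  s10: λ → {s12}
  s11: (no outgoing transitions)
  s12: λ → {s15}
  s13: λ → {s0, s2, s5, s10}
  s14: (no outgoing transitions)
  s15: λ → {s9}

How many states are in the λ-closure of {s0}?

9

Start with {s0}.
From s0 via λ: add s15.
From s15 via λ: add s9.
From s9 via λ: add s1.
From s1 via λ: add s3.
From s3 via λ: add s5, s12.
From s5 via λ: add s10, s11.
λ-closure = {s0, s1, s3, s5, s9, s10, s11, s12, s15}, which has 9 states.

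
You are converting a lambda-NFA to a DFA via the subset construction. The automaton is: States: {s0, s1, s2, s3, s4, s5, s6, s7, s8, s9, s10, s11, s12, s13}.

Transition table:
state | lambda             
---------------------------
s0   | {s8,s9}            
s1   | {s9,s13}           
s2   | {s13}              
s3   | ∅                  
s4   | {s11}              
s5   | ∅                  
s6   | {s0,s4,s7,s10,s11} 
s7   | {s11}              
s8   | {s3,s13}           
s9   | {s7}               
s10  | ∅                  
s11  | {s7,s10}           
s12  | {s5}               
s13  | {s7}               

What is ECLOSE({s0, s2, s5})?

Start with {s0, s2, s5}.
From s0 via lambda: add s8, s9.
From s2 via lambda: add s13.
From s8 via lambda: add s3.
From s9 via lambda: add s7.
From s7 via lambda: add s11.
From s11 via lambda: add s10.
No new states can be added; the closed set is {s0, s2, s3, s5, s7, s8, s9, s10, s11, s13}.

{s0, s2, s3, s5, s7, s8, s9, s10, s11, s13}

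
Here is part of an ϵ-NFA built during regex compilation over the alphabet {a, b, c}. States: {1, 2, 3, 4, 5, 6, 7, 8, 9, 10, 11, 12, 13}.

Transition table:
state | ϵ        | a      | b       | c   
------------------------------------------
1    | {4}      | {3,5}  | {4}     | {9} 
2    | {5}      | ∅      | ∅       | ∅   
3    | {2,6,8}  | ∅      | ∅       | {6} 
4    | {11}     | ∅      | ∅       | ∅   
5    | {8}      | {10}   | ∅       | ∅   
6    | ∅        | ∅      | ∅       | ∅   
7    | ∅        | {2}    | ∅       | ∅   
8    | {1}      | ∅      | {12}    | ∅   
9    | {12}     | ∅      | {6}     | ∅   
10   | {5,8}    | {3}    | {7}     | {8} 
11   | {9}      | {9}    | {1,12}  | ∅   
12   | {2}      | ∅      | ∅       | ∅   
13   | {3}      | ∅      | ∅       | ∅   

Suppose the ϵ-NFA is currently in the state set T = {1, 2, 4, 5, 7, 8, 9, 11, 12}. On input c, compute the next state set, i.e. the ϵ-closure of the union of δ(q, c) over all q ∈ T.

1 on c → {9}.
No c-transition from 2, 4, 5, 7, 8, 9, 11, 12.
Union after reading c: {9}.
Now take the ϵ-closure:
From 9 via ϵ: add 12.
From 12 via ϵ: add 2.
From 2 via ϵ: add 5.
From 5 via ϵ: add 8.
From 8 via ϵ: add 1.
From 1 via ϵ: add 4.
From 4 via ϵ: add 11.
No new states can be added; the closed set is {1, 2, 4, 5, 8, 9, 11, 12}.

{1, 2, 4, 5, 8, 9, 11, 12}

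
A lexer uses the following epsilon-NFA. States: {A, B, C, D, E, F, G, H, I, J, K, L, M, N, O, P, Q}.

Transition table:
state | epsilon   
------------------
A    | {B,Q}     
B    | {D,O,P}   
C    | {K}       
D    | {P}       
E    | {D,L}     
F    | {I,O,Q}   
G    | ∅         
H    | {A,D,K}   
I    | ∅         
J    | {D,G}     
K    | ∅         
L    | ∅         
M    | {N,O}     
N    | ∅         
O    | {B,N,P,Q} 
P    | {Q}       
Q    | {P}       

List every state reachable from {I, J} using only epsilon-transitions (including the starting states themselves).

{D, G, I, J, P, Q}

Start with {I, J}.
From J via epsilon: add D, G.
From D via epsilon: add P.
From P via epsilon: add Q.
No new states can be added; the closed set is {D, G, I, J, P, Q}.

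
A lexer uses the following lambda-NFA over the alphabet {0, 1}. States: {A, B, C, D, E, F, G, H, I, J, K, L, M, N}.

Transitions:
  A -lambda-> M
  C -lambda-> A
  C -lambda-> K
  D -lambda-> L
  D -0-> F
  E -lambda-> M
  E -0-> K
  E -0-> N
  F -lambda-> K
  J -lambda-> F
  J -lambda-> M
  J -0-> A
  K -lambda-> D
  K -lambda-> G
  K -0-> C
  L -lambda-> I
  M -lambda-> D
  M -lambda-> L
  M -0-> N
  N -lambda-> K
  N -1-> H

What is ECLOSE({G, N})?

Start with {G, N}.
From N via lambda: add K.
From K via lambda: add D.
From D via lambda: add L.
From L via lambda: add I.
No new states can be added; the closed set is {D, G, I, K, L, N}.

{D, G, I, K, L, N}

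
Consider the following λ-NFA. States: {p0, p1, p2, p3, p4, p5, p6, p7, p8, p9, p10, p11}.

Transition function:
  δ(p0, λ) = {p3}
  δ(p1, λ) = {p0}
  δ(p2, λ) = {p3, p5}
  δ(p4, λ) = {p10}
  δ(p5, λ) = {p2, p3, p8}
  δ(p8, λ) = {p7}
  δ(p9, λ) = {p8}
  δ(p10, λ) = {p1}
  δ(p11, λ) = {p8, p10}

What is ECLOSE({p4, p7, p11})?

{p0, p1, p3, p4, p7, p8, p10, p11}

Start with {p4, p7, p11}.
From p4 via λ: add p10.
From p11 via λ: add p8.
From p10 via λ: add p1.
From p1 via λ: add p0.
From p0 via λ: add p3.
No new states can be added; the closed set is {p0, p1, p3, p4, p7, p8, p10, p11}.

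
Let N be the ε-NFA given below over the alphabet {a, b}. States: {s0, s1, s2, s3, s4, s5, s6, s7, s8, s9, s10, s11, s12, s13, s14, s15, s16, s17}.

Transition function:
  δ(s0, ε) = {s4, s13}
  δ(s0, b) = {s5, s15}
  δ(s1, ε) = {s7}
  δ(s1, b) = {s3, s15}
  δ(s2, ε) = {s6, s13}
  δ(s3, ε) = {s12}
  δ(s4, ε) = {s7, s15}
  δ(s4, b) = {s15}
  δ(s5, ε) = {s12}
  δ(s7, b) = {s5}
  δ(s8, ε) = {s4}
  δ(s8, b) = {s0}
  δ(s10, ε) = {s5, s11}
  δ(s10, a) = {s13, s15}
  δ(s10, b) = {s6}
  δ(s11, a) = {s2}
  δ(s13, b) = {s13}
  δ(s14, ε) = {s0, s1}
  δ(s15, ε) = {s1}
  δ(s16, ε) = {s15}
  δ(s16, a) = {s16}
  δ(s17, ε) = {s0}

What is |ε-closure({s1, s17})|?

7

Start with {s1, s17}.
From s1 via ε: add s7.
From s17 via ε: add s0.
From s0 via ε: add s4, s13.
From s4 via ε: add s15.
ε-closure = {s0, s1, s4, s7, s13, s15, s17}, which has 7 states.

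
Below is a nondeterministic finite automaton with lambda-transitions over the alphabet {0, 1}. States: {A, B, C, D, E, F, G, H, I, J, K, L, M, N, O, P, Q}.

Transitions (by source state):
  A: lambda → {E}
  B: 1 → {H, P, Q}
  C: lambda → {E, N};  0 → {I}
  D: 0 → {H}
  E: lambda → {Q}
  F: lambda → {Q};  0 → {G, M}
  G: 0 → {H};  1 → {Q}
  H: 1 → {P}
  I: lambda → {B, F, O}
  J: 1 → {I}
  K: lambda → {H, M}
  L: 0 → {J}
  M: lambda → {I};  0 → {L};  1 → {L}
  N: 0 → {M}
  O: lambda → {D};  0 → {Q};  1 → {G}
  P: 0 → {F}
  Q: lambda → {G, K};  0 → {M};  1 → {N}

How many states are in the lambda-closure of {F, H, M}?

Start with {F, H, M}.
From F via lambda: add Q.
From M via lambda: add I.
From I via lambda: add B, O.
From Q via lambda: add G, K.
From O via lambda: add D.
lambda-closure = {B, D, F, G, H, I, K, M, O, Q}, which has 10 states.

10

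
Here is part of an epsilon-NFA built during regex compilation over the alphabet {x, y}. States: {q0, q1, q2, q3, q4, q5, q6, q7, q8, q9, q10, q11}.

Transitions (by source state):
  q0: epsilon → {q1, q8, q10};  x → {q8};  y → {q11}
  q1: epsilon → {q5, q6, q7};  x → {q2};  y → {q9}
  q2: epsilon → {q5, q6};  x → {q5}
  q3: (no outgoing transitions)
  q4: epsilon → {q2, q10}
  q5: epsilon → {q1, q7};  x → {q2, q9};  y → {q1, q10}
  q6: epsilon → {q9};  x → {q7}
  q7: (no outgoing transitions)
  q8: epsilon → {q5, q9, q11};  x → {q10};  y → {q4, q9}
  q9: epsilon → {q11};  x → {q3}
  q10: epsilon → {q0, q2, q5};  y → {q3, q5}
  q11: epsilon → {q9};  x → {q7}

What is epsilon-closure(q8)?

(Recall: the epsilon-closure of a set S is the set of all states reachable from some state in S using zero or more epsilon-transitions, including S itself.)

Start with {q8}.
From q8 via epsilon: add q5, q9, q11.
From q5 via epsilon: add q1, q7.
From q1 via epsilon: add q6.
No new states can be added; the closed set is {q1, q5, q6, q7, q8, q9, q11}.

{q1, q5, q6, q7, q8, q9, q11}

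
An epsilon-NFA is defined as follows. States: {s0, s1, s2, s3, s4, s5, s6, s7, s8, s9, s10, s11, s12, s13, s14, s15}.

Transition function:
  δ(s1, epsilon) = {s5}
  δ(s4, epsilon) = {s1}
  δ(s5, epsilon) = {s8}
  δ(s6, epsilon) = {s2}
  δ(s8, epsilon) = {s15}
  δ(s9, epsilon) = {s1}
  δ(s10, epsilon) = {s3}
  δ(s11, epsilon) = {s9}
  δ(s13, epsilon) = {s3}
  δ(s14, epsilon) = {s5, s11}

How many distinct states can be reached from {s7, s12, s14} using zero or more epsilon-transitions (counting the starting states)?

9

Start with {s7, s12, s14}.
From s14 via epsilon: add s5, s11.
From s5 via epsilon: add s8.
From s11 via epsilon: add s9.
From s8 via epsilon: add s15.
From s9 via epsilon: add s1.
epsilon-closure = {s1, s5, s7, s8, s9, s11, s12, s14, s15}, which has 9 states.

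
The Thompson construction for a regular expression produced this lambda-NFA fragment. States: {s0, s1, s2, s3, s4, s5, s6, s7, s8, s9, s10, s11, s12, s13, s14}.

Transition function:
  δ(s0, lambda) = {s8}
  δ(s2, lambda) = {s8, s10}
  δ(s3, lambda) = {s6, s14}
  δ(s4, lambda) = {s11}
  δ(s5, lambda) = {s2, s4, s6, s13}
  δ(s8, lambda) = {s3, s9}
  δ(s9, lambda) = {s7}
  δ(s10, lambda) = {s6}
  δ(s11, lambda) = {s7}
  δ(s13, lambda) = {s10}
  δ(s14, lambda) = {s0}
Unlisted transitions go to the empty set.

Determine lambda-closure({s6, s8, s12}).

Start with {s6, s8, s12}.
From s8 via lambda: add s3, s9.
From s3 via lambda: add s14.
From s9 via lambda: add s7.
From s14 via lambda: add s0.
No new states can be added; the closed set is {s0, s3, s6, s7, s8, s9, s12, s14}.

{s0, s3, s6, s7, s8, s9, s12, s14}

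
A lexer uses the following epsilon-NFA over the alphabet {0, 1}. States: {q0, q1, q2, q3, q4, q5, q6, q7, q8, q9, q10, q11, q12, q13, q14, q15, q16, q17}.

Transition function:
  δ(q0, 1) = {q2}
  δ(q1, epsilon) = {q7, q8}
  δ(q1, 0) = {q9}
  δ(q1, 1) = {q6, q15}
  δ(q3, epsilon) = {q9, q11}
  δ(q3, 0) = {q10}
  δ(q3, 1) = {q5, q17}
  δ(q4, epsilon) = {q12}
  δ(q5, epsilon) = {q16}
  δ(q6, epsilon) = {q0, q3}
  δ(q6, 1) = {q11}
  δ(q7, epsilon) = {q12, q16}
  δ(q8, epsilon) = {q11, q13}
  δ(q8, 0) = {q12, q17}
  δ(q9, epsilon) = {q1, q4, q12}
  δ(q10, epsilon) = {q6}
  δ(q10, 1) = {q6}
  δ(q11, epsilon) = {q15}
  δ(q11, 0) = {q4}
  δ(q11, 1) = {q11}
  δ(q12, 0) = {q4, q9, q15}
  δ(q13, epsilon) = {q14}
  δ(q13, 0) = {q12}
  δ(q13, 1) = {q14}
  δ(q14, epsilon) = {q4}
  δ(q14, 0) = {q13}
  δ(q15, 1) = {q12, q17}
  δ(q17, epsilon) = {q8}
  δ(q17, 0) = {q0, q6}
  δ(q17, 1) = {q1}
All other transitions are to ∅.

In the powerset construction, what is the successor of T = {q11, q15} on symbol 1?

q11 on 1 → {q11}.
q15 on 1 → {q12, q17}.
Union after reading 1: {q11, q12, q17}.
Now take the epsilon-closure:
From q11 via epsilon: add q15.
From q17 via epsilon: add q8.
From q8 via epsilon: add q13.
From q13 via epsilon: add q14.
From q14 via epsilon: add q4.
No new states can be added; the closed set is {q4, q8, q11, q12, q13, q14, q15, q17}.

{q4, q8, q11, q12, q13, q14, q15, q17}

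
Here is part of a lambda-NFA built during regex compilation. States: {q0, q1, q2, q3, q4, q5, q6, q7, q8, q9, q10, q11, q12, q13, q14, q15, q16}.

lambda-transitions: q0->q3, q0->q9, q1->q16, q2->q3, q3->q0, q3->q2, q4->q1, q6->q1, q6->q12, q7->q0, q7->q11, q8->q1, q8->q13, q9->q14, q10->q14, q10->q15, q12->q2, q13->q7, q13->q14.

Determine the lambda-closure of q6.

Start with {q6}.
From q6 via lambda: add q1, q12.
From q1 via lambda: add q16.
From q12 via lambda: add q2.
From q2 via lambda: add q3.
From q3 via lambda: add q0.
From q0 via lambda: add q9.
From q9 via lambda: add q14.
No new states can be added; the closed set is {q0, q1, q2, q3, q6, q9, q12, q14, q16}.

{q0, q1, q2, q3, q6, q9, q12, q14, q16}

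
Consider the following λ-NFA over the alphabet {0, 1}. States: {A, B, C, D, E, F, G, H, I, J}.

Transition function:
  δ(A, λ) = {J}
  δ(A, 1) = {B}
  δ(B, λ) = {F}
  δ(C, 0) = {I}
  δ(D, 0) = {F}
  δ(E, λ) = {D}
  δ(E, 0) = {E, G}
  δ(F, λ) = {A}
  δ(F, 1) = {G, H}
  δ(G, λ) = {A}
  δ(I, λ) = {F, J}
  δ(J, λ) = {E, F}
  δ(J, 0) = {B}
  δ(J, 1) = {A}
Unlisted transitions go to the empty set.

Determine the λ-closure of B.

{A, B, D, E, F, J}

Start with {B}.
From B via λ: add F.
From F via λ: add A.
From A via λ: add J.
From J via λ: add E.
From E via λ: add D.
No new states can be added; the closed set is {A, B, D, E, F, J}.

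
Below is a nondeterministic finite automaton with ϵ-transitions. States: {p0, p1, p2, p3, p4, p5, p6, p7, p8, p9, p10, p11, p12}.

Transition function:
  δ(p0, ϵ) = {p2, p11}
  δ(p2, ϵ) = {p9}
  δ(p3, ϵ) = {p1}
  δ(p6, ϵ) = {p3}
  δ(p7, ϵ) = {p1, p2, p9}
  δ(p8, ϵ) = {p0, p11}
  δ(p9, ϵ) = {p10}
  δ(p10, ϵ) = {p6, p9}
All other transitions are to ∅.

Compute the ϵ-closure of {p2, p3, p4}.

{p1, p2, p3, p4, p6, p9, p10}

Start with {p2, p3, p4}.
From p2 via ϵ: add p9.
From p3 via ϵ: add p1.
From p9 via ϵ: add p10.
From p10 via ϵ: add p6.
No new states can be added; the closed set is {p1, p2, p3, p4, p6, p9, p10}.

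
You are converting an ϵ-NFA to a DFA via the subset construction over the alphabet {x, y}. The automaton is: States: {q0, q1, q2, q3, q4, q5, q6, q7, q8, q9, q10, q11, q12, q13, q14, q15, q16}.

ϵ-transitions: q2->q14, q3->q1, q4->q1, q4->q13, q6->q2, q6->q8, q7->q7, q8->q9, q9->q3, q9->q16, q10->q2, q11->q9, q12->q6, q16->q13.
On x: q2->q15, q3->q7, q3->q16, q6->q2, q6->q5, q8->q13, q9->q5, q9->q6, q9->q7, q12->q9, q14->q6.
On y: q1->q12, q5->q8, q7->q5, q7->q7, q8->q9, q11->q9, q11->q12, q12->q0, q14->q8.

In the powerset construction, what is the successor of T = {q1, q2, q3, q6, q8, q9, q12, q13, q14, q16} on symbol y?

q1 on y → {q12}.
q8 on y → {q9}.
q12 on y → {q0}.
q14 on y → {q8}.
No y-transition from q2, q3, q6, q9, q13, q16.
Union after reading y: {q0, q8, q9, q12}.
Now take the ϵ-closure:
From q9 via ϵ: add q3, q16.
From q12 via ϵ: add q6.
From q3 via ϵ: add q1.
From q6 via ϵ: add q2.
From q16 via ϵ: add q13.
From q2 via ϵ: add q14.
No new states can be added; the closed set is {q0, q1, q2, q3, q6, q8, q9, q12, q13, q14, q16}.

{q0, q1, q2, q3, q6, q8, q9, q12, q13, q14, q16}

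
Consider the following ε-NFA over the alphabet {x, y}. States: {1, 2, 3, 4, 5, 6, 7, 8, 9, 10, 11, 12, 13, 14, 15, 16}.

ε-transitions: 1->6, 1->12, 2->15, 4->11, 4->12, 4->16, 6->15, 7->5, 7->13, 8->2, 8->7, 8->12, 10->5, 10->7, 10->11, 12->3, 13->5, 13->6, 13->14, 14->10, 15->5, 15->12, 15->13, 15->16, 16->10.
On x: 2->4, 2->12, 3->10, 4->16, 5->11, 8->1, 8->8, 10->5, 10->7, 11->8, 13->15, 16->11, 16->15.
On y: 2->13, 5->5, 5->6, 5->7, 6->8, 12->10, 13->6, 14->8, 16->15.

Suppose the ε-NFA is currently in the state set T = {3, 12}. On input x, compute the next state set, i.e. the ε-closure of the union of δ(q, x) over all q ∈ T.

3 on x → {10}.
No x-transition from 12.
Union after reading x: {10}.
Now take the ε-closure:
From 10 via ε: add 5, 7, 11.
From 7 via ε: add 13.
From 13 via ε: add 6, 14.
From 6 via ε: add 15.
From 15 via ε: add 12, 16.
From 12 via ε: add 3.
No new states can be added; the closed set is {3, 5, 6, 7, 10, 11, 12, 13, 14, 15, 16}.

{3, 5, 6, 7, 10, 11, 12, 13, 14, 15, 16}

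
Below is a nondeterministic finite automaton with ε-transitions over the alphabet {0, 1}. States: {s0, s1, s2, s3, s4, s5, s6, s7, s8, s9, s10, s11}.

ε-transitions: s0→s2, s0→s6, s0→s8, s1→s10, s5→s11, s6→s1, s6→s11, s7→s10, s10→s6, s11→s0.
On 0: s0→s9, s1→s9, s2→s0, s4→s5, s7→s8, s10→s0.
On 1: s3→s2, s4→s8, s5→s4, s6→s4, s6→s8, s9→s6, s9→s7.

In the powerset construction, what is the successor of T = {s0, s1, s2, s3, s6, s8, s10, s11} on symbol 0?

{s0, s1, s2, s6, s8, s9, s10, s11}

s0 on 0 → {s9}.
s1 on 0 → {s9}.
s2 on 0 → {s0}.
s10 on 0 → {s0}.
No 0-transition from s3, s6, s8, s11.
Union after reading 0: {s0, s9}.
Now take the ε-closure:
From s0 via ε: add s2, s6, s8.
From s6 via ε: add s1, s11.
From s1 via ε: add s10.
No new states can be added; the closed set is {s0, s1, s2, s6, s8, s9, s10, s11}.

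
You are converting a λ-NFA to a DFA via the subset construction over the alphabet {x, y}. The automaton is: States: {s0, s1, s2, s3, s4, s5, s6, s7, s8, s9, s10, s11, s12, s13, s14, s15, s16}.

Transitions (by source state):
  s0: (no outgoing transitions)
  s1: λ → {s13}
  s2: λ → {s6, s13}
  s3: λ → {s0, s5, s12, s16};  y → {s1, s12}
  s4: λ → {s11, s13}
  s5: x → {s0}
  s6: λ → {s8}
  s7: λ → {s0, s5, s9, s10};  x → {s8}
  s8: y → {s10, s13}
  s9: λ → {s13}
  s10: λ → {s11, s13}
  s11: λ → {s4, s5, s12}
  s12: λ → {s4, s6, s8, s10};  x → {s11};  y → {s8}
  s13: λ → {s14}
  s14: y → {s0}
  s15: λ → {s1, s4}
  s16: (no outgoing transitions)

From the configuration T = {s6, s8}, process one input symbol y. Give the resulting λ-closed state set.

{s4, s5, s6, s8, s10, s11, s12, s13, s14}

s8 on y → {s10, s13}.
No y-transition from s6.
Union after reading y: {s10, s13}.
Now take the λ-closure:
From s10 via λ: add s11.
From s13 via λ: add s14.
From s11 via λ: add s4, s5, s12.
From s12 via λ: add s6, s8.
No new states can be added; the closed set is {s4, s5, s6, s8, s10, s11, s12, s13, s14}.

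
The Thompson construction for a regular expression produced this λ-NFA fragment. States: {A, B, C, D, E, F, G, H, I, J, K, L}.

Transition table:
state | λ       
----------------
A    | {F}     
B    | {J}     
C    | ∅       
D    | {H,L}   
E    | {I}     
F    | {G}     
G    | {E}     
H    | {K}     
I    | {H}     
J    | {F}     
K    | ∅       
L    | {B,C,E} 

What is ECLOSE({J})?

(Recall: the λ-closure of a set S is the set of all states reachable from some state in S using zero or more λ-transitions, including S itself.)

{E, F, G, H, I, J, K}

Start with {J}.
From J via λ: add F.
From F via λ: add G.
From G via λ: add E.
From E via λ: add I.
From I via λ: add H.
From H via λ: add K.
No new states can be added; the closed set is {E, F, G, H, I, J, K}.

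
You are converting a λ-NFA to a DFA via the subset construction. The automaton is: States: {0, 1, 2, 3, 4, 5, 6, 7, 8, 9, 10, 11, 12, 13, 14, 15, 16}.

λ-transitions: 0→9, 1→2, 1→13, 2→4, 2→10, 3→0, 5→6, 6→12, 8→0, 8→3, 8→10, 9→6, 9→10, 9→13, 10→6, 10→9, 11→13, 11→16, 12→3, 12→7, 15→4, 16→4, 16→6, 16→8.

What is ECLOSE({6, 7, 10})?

{0, 3, 6, 7, 9, 10, 12, 13}

Start with {6, 7, 10}.
From 6 via λ: add 12.
From 10 via λ: add 9.
From 9 via λ: add 13.
From 12 via λ: add 3.
From 3 via λ: add 0.
No new states can be added; the closed set is {0, 3, 6, 7, 9, 10, 12, 13}.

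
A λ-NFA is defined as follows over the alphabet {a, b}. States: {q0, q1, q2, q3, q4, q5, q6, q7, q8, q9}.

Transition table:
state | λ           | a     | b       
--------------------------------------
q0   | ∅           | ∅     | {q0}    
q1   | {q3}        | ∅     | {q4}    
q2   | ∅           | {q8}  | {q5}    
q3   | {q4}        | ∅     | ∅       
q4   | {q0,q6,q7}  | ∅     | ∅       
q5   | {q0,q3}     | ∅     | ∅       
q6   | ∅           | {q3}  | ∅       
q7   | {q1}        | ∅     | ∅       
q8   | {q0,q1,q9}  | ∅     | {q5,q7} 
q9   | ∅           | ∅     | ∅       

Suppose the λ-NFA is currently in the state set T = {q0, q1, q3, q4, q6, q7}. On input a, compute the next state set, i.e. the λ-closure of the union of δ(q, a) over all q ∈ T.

q6 on a → {q3}.
No a-transition from q0, q1, q3, q4, q7.
Union after reading a: {q3}.
Now take the λ-closure:
From q3 via λ: add q4.
From q4 via λ: add q0, q6, q7.
From q7 via λ: add q1.
No new states can be added; the closed set is {q0, q1, q3, q4, q6, q7}.

{q0, q1, q3, q4, q6, q7}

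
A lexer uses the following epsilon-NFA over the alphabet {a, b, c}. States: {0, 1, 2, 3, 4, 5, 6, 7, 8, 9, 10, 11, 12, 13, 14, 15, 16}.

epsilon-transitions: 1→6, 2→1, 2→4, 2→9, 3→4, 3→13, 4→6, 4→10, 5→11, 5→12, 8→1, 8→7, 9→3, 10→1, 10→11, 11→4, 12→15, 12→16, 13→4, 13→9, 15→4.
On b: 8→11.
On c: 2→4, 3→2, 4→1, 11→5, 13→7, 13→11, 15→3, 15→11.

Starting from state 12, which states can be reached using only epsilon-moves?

Start with {12}.
From 12 via epsilon: add 15, 16.
From 15 via epsilon: add 4.
From 4 via epsilon: add 6, 10.
From 10 via epsilon: add 1, 11.
No new states can be added; the closed set is {1, 4, 6, 10, 11, 12, 15, 16}.

{1, 4, 6, 10, 11, 12, 15, 16}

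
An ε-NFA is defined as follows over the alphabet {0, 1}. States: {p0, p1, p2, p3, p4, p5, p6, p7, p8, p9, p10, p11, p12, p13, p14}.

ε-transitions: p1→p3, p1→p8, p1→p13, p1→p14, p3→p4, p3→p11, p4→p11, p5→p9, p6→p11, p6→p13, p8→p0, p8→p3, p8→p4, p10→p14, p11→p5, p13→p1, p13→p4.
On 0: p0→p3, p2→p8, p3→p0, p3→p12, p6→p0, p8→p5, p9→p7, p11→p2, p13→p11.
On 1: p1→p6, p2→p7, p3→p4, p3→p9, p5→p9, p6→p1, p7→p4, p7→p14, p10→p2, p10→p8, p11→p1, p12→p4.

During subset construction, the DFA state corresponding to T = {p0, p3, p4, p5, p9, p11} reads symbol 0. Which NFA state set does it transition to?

p0 on 0 → {p3}.
p3 on 0 → {p0, p12}.
p9 on 0 → {p7}.
p11 on 0 → {p2}.
No 0-transition from p4, p5.
Union after reading 0: {p0, p2, p3, p7, p12}.
Now take the ε-closure:
From p3 via ε: add p4, p11.
From p11 via ε: add p5.
From p5 via ε: add p9.
No new states can be added; the closed set is {p0, p2, p3, p4, p5, p7, p9, p11, p12}.

{p0, p2, p3, p4, p5, p7, p9, p11, p12}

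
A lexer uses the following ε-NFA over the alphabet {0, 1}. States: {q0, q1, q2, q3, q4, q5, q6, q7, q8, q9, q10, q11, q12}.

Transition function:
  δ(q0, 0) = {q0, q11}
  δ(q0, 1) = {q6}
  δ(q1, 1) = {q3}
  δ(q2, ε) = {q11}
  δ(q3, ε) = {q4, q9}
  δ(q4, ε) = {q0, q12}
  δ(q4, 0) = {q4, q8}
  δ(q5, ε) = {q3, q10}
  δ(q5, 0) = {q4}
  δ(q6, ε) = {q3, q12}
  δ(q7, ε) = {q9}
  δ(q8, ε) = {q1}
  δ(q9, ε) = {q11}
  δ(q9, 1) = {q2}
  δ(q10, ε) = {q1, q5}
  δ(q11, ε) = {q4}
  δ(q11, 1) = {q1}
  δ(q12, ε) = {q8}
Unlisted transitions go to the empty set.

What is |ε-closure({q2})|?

7

Start with {q2}.
From q2 via ε: add q11.
From q11 via ε: add q4.
From q4 via ε: add q0, q12.
From q12 via ε: add q8.
From q8 via ε: add q1.
ε-closure = {q0, q1, q2, q4, q8, q11, q12}, which has 7 states.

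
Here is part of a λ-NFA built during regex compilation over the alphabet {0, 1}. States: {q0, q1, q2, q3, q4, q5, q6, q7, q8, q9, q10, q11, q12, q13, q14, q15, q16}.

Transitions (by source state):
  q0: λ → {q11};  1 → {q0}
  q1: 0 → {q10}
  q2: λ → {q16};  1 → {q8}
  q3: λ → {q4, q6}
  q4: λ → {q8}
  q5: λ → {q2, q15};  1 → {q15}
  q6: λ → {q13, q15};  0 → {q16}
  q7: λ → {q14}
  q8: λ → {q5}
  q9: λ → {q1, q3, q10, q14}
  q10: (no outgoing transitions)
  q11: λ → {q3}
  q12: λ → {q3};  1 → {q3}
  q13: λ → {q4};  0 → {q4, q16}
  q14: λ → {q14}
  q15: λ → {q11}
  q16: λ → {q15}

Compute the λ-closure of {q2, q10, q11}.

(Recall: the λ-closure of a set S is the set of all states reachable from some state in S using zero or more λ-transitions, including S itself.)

{q2, q3, q4, q5, q6, q8, q10, q11, q13, q15, q16}

Start with {q2, q10, q11}.
From q2 via λ: add q16.
From q11 via λ: add q3.
From q3 via λ: add q4, q6.
From q16 via λ: add q15.
From q4 via λ: add q8.
From q6 via λ: add q13.
From q8 via λ: add q5.
No new states can be added; the closed set is {q2, q3, q4, q5, q6, q8, q10, q11, q13, q15, q16}.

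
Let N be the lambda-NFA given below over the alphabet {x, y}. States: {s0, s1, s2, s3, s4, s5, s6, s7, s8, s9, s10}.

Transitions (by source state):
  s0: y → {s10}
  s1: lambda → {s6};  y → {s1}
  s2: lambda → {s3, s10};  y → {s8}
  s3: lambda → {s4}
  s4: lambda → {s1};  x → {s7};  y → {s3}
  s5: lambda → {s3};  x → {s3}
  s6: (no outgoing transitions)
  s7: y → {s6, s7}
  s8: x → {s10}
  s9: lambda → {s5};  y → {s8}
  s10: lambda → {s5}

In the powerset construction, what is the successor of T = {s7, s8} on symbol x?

s8 on x → {s10}.
No x-transition from s7.
Union after reading x: {s10}.
Now take the lambda-closure:
From s10 via lambda: add s5.
From s5 via lambda: add s3.
From s3 via lambda: add s4.
From s4 via lambda: add s1.
From s1 via lambda: add s6.
No new states can be added; the closed set is {s1, s3, s4, s5, s6, s10}.

{s1, s3, s4, s5, s6, s10}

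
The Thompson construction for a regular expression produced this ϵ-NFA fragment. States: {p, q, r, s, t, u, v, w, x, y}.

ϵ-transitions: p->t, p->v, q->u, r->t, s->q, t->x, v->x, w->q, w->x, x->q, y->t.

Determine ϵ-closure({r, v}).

{q, r, t, u, v, x}

Start with {r, v}.
From r via ϵ: add t.
From v via ϵ: add x.
From x via ϵ: add q.
From q via ϵ: add u.
No new states can be added; the closed set is {q, r, t, u, v, x}.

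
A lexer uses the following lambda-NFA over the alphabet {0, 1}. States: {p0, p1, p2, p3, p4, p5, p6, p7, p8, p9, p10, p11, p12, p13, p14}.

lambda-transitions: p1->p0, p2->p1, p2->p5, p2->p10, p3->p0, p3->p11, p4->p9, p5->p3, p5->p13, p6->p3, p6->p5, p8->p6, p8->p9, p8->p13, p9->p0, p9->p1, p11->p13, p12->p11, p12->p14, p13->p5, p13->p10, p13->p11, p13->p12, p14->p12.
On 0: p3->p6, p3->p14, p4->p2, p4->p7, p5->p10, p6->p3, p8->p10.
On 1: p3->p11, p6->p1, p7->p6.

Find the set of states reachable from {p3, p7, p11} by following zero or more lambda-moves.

{p0, p3, p5, p7, p10, p11, p12, p13, p14}

Start with {p3, p7, p11}.
From p3 via lambda: add p0.
From p11 via lambda: add p13.
From p13 via lambda: add p5, p10, p12.
From p12 via lambda: add p14.
No new states can be added; the closed set is {p0, p3, p5, p7, p10, p11, p12, p13, p14}.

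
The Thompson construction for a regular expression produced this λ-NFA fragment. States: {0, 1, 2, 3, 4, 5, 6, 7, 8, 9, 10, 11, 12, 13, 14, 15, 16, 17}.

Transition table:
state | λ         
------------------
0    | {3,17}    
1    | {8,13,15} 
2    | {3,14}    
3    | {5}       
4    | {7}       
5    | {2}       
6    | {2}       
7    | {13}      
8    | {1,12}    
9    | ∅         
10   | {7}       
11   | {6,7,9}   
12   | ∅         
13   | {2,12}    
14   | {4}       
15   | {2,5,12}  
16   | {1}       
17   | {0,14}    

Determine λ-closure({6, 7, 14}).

{2, 3, 4, 5, 6, 7, 12, 13, 14}

Start with {6, 7, 14}.
From 6 via λ: add 2.
From 7 via λ: add 13.
From 14 via λ: add 4.
From 2 via λ: add 3.
From 13 via λ: add 12.
From 3 via λ: add 5.
No new states can be added; the closed set is {2, 3, 4, 5, 6, 7, 12, 13, 14}.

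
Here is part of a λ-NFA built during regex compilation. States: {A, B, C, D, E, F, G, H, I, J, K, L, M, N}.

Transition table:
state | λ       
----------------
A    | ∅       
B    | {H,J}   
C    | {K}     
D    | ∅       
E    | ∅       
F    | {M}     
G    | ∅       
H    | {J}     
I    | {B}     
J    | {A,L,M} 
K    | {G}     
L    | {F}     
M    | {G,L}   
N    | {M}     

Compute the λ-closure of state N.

Start with {N}.
From N via λ: add M.
From M via λ: add G, L.
From L via λ: add F.
No new states can be added; the closed set is {F, G, L, M, N}.

{F, G, L, M, N}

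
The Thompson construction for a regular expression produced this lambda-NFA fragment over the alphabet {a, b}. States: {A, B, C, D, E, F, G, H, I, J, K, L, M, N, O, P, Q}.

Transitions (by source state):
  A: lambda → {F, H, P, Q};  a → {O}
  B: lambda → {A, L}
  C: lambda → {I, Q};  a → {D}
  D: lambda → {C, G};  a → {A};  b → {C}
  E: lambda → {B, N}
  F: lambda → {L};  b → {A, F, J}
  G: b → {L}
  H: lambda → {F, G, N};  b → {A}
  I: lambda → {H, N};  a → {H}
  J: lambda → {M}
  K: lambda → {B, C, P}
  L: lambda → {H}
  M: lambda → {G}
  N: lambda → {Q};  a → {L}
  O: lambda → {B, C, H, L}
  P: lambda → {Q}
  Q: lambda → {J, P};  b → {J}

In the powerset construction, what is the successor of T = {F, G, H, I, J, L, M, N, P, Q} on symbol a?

I on a → {H}.
N on a → {L}.
No a-transition from F, G, H, J, L, M, P, Q.
Union after reading a: {H, L}.
Now take the lambda-closure:
From H via lambda: add F, G, N.
From N via lambda: add Q.
From Q via lambda: add J, P.
From J via lambda: add M.
No new states can be added; the closed set is {F, G, H, J, L, M, N, P, Q}.

{F, G, H, J, L, M, N, P, Q}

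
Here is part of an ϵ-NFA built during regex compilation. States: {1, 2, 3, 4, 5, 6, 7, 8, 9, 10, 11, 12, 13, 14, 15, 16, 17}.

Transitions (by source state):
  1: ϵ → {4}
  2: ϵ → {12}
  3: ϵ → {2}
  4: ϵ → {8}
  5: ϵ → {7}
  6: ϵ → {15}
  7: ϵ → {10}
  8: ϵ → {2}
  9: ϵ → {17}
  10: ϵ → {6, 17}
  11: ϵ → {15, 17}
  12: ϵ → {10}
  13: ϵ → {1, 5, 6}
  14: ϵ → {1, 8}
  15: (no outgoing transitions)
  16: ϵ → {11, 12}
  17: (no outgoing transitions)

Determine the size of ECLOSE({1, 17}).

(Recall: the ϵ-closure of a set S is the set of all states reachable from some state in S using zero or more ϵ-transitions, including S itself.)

9

Start with {1, 17}.
From 1 via ϵ: add 4.
From 4 via ϵ: add 8.
From 8 via ϵ: add 2.
From 2 via ϵ: add 12.
From 12 via ϵ: add 10.
From 10 via ϵ: add 6.
From 6 via ϵ: add 15.
ϵ-closure = {1, 2, 4, 6, 8, 10, 12, 15, 17}, which has 9 states.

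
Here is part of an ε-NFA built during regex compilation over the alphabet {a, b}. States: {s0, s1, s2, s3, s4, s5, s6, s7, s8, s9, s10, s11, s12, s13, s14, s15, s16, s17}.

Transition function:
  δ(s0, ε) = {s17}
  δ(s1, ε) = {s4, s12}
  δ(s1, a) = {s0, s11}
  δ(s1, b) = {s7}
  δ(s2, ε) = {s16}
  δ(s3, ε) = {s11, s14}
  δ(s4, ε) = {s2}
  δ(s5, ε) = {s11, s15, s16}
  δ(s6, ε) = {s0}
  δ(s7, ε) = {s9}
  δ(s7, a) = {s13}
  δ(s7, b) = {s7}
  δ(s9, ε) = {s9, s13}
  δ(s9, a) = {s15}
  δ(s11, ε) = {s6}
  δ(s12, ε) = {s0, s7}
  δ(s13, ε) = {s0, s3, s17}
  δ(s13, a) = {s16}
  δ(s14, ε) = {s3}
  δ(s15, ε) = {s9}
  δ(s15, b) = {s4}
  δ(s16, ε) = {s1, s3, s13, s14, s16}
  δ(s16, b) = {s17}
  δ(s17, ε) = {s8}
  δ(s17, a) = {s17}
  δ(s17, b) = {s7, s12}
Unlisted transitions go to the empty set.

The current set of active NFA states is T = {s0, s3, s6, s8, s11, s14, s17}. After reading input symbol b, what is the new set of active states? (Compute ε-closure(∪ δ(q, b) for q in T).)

s17 on b → {s7, s12}.
No b-transition from s0, s3, s6, s8, s11, s14.
Union after reading b: {s7, s12}.
Now take the ε-closure:
From s7 via ε: add s9.
From s12 via ε: add s0.
From s0 via ε: add s17.
From s9 via ε: add s13.
From s13 via ε: add s3.
From s17 via ε: add s8.
From s3 via ε: add s11, s14.
From s11 via ε: add s6.
No new states can be added; the closed set is {s0, s3, s6, s7, s8, s9, s11, s12, s13, s14, s17}.

{s0, s3, s6, s7, s8, s9, s11, s12, s13, s14, s17}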